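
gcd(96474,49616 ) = 14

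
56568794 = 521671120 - 465102326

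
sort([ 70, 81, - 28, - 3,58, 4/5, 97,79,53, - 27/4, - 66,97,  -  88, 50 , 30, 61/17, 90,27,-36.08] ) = [ - 88 , - 66,  -  36.08,-28 , - 27/4,-3, 4/5, 61/17, 27,30,50,53, 58 , 70, 79  ,  81, 90, 97,97 ]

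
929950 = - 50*( - 18599 ) 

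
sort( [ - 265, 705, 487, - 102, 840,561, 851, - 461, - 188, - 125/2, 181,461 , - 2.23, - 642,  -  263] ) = [ - 642, - 461, - 265,  -  263,  -  188, - 102, - 125/2, - 2.23, 181 , 461,487, 561,705,840 , 851]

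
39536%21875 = 17661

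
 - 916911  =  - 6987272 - -6070361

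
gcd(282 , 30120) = 6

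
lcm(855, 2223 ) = 11115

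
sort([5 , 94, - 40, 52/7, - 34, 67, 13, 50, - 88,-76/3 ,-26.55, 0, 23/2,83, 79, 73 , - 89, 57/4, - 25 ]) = [ - 89, - 88,-40 , - 34, - 26.55,-76/3, - 25,0,5, 52/7,  23/2, 13, 57/4, 50, 67,73, 79, 83 , 94 ]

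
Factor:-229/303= -3^ ( - 1)*101^( - 1)*229^1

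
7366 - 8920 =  - 1554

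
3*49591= 148773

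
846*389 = 329094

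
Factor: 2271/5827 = 3^1*757^1 * 5827^( - 1 ) 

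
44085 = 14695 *3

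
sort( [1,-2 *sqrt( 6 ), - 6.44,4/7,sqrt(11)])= [ - 6.44,  -  2*sqrt( 6 ),4/7, 1 , sqrt( 11 )] 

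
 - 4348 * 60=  - 260880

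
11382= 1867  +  9515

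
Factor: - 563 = -563^1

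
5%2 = 1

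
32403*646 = 20932338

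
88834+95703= 184537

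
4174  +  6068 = 10242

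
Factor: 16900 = 2^2 * 5^2*13^2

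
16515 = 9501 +7014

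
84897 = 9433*9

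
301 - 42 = 259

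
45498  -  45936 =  - 438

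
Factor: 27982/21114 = 3^ ( - 3)*23^(-1)*823^1  =  823/621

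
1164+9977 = 11141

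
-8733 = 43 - 8776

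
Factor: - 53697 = - 3^1*7^1 * 2557^1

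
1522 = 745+777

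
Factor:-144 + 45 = -3^2*11^1 = - 99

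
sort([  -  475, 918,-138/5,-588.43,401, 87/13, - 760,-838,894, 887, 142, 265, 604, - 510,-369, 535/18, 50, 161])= [ -838,-760, - 588.43, - 510, - 475,- 369, - 138/5 , 87/13, 535/18, 50,142,161, 265, 401, 604, 887, 894, 918 ]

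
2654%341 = 267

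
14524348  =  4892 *2969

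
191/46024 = 191/46024= 0.00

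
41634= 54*771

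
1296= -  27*(  -  48 )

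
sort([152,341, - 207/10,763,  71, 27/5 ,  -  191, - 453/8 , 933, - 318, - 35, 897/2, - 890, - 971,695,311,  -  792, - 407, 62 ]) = [ - 971, - 890, - 792,  -  407, - 318, - 191, - 453/8, - 35, - 207/10,27/5,62,71,152, 311,341, 897/2,695,763, 933 ]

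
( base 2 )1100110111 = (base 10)823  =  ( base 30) rd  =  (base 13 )4b4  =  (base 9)1114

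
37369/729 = 51+190/729 = 51.26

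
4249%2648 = 1601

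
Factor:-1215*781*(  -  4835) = 4588004025 = 3^5*5^2*11^1*71^1*967^1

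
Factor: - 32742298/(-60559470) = 16371149/30279735 = 3^( - 2 )*5^( - 1)*672883^( - 1) * 16371149^1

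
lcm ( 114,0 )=0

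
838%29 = 26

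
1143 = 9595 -8452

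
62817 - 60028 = 2789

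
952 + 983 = 1935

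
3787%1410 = 967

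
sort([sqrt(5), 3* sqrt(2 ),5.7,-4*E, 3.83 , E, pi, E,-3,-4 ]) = [ - 4*E, - 4,-3, sqrt( 5 ),E,E, pi,3.83, 3*sqrt(  2), 5.7] 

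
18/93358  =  9/46679 =0.00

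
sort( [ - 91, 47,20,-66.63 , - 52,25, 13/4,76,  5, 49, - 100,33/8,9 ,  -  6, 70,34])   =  [ - 100, - 91,-66.63, - 52,  -  6, 13/4,  33/8, 5,  9,20, 25,34, 47, 49,  70,76 ] 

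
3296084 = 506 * 6514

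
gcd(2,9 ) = 1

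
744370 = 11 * 67670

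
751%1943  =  751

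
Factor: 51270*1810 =92798700= 2^2*3^1*5^2*181^1*1709^1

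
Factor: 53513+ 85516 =139029  =  3^1*11^2 * 383^1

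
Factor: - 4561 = -4561^1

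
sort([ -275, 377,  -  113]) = [-275, - 113 , 377 ] 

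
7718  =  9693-1975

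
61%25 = 11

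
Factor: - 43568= -2^4*7^1*389^1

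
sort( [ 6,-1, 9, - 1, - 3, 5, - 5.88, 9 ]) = [ - 5.88,  -  3, - 1, - 1, 5,6, 9,9 ] 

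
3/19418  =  3/19418 = 0.00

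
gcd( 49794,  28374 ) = 6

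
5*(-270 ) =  - 1350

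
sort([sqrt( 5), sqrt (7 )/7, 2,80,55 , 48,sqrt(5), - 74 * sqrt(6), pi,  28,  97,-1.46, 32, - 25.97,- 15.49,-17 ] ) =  [  -  74*sqrt (6) , - 25.97,  -  17,  -  15.49,-1.46,sqrt ( 7)/7, 2,sqrt (5 ), sqrt( 5), pi, 28, 32, 48, 55, 80, 97 ]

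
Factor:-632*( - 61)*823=2^3*61^1*79^1 * 823^1=31728296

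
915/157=915/157 = 5.83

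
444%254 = 190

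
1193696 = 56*21316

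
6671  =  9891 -3220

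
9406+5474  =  14880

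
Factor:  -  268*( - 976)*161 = 42112448 =2^6*7^1*23^1*61^1*67^1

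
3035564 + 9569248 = 12604812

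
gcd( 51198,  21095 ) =1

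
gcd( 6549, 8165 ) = 1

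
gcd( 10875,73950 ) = 2175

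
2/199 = 2/199 = 0.01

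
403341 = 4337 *93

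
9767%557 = 298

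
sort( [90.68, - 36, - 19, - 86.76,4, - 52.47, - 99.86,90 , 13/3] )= [ - 99.86, - 86.76, - 52.47, - 36, - 19, 4,13/3,90, 90.68]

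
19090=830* 23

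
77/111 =77/111 = 0.69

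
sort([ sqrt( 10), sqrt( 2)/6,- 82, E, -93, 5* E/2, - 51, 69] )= [ - 93, - 82, - 51,sqrt( 2 )/6, E,sqrt( 10 ) , 5*E/2, 69]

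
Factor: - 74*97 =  - 7178 =- 2^1*37^1*97^1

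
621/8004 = 9/116 = 0.08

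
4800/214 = 22+46/107 = 22.43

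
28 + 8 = 36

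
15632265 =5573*2805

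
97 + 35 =132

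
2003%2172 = 2003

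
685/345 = 137/69 = 1.99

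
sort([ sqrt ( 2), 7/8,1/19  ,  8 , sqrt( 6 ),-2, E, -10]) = [ - 10, - 2,1/19,7/8, sqrt( 2), sqrt(6), E,8]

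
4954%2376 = 202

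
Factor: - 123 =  - 3^1*41^1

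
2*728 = 1456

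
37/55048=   37/55048= 0.00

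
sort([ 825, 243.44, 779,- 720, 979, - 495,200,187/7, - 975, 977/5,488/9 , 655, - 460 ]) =[ - 975, - 720,  -  495,  -  460 , 187/7,488/9 , 977/5 , 200,243.44, 655 , 779, 825,979 ]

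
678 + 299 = 977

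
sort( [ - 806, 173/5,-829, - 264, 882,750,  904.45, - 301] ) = [  -  829, - 806, - 301,  -  264,173/5,750,882,904.45]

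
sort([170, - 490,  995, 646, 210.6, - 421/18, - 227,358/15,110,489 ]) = [ - 490, - 227, - 421/18, 358/15,110,170,210.6,489,646,995 ]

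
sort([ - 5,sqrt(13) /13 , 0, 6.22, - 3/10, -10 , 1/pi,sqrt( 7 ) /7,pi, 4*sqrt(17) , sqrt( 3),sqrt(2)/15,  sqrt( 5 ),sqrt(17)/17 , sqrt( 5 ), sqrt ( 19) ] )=[- 10, - 5, - 3/10, 0, sqrt(2)/15, sqrt(17) /17,sqrt(13 )/13 , 1/pi, sqrt( 7)/7,  sqrt( 3 ),  sqrt (5), sqrt( 5) , pi, sqrt( 19), 6.22,4* sqrt(17)]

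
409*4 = 1636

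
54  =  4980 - 4926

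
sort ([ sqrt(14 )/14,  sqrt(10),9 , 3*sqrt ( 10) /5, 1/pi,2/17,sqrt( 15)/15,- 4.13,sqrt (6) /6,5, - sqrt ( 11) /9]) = [ - 4.13,- sqrt(11)/9,2/17,sqrt( 15)/15,sqrt(14)/14, 1/pi , sqrt(6)/6 , 3*sqrt(10 ) /5, sqrt( 10) , 5, 9]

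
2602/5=520 + 2/5 = 520.40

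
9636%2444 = 2304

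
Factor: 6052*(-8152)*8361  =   - 412497493344 = - 2^5*3^2*17^1*89^1*929^1*1019^1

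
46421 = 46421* 1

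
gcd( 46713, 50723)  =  1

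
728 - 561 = 167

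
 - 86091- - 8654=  - 77437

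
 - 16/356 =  - 1 + 85/89 = - 0.04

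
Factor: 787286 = 2^1 * 37^1*10639^1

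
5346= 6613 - 1267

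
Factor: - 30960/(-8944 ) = 3^2*5^1*13^( - 1 ) = 45/13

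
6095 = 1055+5040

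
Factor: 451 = 11^1 * 41^1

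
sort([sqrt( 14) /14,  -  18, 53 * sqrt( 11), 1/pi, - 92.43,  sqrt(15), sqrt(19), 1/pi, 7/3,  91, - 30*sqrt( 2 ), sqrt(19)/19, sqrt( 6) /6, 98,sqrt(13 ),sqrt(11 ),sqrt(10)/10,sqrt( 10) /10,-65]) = [ - 92.43, - 65,  -  30*sqrt( 2 ), - 18, sqrt( 19)/19, sqrt( 14 ) /14, sqrt( 10 )/10, sqrt( 10) /10,1/pi, 1/pi,  sqrt( 6 )/6,7/3,  sqrt( 11),  sqrt( 13),sqrt (15), sqrt( 19),91, 98,53*sqrt( 11)]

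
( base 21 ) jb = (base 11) 343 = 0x19a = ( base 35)bp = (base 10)410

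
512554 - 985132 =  - 472578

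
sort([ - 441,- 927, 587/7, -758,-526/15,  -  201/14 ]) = [ - 927, - 758 ,-441, - 526/15, - 201/14,587/7 ]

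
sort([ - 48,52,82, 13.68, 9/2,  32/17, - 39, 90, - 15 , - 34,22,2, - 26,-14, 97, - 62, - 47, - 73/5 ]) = [-62, - 48 , - 47, - 39 , - 34, - 26 , - 15, - 73/5, - 14, 32/17,2 , 9/2,13.68,22,52,82,  90, 97]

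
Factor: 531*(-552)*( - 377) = 110503224 = 2^3*3^3*13^1*23^1*29^1*59^1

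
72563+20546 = 93109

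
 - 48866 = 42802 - 91668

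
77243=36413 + 40830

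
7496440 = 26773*280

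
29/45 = 29/45 = 0.64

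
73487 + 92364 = 165851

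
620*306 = 189720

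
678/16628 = 339/8314 = 0.04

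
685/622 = 685/622 = 1.10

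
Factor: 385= 5^1*7^1*11^1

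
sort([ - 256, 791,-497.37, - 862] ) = [  -  862 , - 497.37, - 256, 791 ]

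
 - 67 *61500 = -4120500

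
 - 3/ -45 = 1/15 = 0.07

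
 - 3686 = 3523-7209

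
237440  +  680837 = 918277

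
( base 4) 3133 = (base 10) 223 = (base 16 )df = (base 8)337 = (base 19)be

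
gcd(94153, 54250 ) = 1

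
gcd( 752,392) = 8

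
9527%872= 807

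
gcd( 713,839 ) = 1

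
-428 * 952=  - 407456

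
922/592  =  1  +  165/296 = 1.56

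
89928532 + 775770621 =865699153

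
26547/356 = 26547/356 = 74.57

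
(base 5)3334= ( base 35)DE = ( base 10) 469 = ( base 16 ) 1D5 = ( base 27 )HA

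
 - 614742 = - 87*7066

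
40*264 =10560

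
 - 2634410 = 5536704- 8171114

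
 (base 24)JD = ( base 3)122101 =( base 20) 139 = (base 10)469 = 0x1D5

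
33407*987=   32972709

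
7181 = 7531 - 350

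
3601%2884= 717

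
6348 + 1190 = 7538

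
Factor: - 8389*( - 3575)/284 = 29990675/284=2^(  -  2)*5^2 * 11^1*13^1*71^( - 1 ) *8389^1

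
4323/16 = 4323/16  =  270.19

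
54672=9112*6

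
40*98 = 3920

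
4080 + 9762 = 13842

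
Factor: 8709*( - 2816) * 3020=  - 74064122880  =  - 2^10 * 3^1*5^1*11^1 * 151^1*2903^1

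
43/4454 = 43/4454= 0.01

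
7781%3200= 1381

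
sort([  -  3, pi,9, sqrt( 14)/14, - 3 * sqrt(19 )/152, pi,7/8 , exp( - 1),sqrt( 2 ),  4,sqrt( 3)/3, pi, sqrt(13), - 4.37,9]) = [-4.37,  -  3, - 3*sqrt ( 19) /152 , sqrt(14)/14, exp( - 1 ), sqrt(3 ) /3, 7/8, sqrt(2),pi, pi, pi,sqrt( 13 ),4, 9,  9 ]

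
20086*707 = 14200802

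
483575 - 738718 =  - 255143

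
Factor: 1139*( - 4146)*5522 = -26076507468= - 2^2*3^1*11^1*17^1*67^1 *251^1 * 691^1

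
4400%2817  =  1583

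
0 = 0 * 581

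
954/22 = 43 + 4/11 = 43.36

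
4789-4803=- 14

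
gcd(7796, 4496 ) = 4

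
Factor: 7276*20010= 145592760 = 2^3 * 3^1*5^1*17^1 * 23^1*29^1*107^1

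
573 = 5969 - 5396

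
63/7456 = 63/7456  =  0.01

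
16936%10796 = 6140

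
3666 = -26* ( - 141)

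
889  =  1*889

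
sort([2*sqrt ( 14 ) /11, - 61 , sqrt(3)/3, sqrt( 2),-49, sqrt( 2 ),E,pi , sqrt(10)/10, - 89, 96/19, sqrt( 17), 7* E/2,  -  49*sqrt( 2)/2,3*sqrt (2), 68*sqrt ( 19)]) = [ - 89, - 61, - 49, - 49*sqrt( 2)/2, sqrt(10)/10, sqrt(3)/3, 2*sqrt( 14)/11, sqrt(2), sqrt(2),  E,  pi,sqrt (17), 3 * sqrt (2 ), 96/19,7*E/2, 68*sqrt(19) ] 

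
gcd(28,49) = 7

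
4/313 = 4/313 = 0.01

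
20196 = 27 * 748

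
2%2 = 0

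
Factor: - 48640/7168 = -2^(-1)*5^1*7^( - 1) * 19^1 =- 95/14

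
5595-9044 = -3449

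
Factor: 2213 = 2213^1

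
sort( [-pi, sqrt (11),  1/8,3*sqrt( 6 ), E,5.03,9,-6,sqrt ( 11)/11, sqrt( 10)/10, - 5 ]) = [ - 6,-5, - pi , 1/8,sqrt( 11 )/11,sqrt( 10 )/10,E, sqrt(11),5.03 , 3*sqrt (6 ),  9]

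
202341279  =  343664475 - 141323196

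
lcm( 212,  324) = 17172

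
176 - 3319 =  - 3143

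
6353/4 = 1588 + 1/4 = 1588.25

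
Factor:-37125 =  - 3^3*5^3*11^1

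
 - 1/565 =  - 1/565 = - 0.00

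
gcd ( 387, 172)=43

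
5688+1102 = 6790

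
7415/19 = 7415/19 = 390.26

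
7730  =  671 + 7059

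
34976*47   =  1643872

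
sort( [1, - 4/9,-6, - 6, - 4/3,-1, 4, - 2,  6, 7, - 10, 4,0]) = [ - 10, - 6, - 6  , - 2, - 4/3, - 1 , - 4/9,0  ,  1, 4, 4, 6, 7]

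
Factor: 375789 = 3^1 * 229^1 * 547^1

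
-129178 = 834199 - 963377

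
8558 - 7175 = 1383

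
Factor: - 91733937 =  - 3^1*53^1*576943^1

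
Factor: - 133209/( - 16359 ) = 3^1 * 7^( - 1)* 19^1 = 57/7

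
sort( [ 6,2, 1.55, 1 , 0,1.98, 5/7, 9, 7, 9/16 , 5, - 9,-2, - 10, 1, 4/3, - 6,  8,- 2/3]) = [-10, - 9, - 6 , - 2, - 2/3,0, 9/16,5/7, 1, 1,4/3 , 1.55, 1.98, 2, 5,6 , 7, 8,9] 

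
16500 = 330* 50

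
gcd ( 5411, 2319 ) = 773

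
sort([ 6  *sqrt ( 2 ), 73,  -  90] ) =[ - 90, 6*sqrt(2 ), 73] 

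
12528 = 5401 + 7127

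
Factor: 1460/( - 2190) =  -2^1*3^ ( - 1)  =  - 2/3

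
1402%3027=1402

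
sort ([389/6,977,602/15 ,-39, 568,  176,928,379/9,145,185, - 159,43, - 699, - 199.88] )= [ - 699, - 199.88 , - 159, - 39,602/15,  379/9, 43,389/6, 145,176,185,568, 928,977]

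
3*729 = 2187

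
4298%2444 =1854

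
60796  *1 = 60796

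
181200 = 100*1812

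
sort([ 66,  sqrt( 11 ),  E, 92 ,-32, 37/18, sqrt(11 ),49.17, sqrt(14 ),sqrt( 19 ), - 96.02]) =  [ - 96.02, - 32, 37/18,E,sqrt( 11 ) , sqrt( 11) , sqrt( 14 ),sqrt(19 ), 49.17, 66, 92 ]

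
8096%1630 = 1576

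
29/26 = 1  +  3/26 =1.12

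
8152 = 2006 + 6146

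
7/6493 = 7/6493 = 0.00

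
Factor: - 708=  - 2^2*3^1 * 59^1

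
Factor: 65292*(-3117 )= -2^2 * 3^2  *1039^1*5441^1 = - 203515164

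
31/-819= - 1 + 788/819= -0.04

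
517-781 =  - 264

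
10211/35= 10211/35  =  291.74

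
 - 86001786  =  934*( - 92079)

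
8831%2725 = 656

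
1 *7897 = 7897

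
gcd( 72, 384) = 24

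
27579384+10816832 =38396216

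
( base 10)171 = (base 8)253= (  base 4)2223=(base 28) 63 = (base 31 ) 5G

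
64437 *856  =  55158072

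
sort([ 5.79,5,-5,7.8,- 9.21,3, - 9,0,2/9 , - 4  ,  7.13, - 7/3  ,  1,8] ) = [ - 9.21, - 9 , - 5, - 4, - 7/3 , 0, 2/9, 1 , 3, 5,5.79,7.13, 7.8, 8]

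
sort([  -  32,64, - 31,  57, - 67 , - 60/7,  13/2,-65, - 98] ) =[ - 98, - 67 ,-65,-32,-31, - 60/7,13/2, 57, 64 ] 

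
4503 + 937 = 5440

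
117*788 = 92196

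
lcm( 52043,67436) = 4787956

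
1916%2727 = 1916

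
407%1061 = 407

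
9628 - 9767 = - 139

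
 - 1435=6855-8290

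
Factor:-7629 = -3^1*2543^1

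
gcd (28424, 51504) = 8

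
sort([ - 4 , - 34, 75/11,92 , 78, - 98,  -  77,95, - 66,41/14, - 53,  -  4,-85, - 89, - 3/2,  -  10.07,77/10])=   [-98, - 89, - 85, - 77, - 66, - 53,  -  34, - 10.07, - 4, - 4, - 3/2, 41/14, 75/11,  77/10, 78,  92,95 ]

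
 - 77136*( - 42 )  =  3239712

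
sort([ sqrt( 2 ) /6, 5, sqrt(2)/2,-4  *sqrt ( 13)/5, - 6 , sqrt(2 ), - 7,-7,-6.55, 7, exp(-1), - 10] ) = [ - 10,-7, - 7, - 6.55,- 6, - 4*sqrt(13)/5, sqrt(2)/6, exp( - 1),  sqrt(2)/2, sqrt ( 2 ), 5, 7] 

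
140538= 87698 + 52840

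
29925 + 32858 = 62783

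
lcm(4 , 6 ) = 12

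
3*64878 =194634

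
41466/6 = 6911 = 6911.00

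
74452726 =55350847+19101879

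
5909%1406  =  285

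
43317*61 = 2642337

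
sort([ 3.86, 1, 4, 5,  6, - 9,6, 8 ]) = [ - 9,1,3.86, 4, 5, 6,  6,8]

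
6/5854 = 3/2927 = 0.00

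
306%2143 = 306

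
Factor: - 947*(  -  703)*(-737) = -11^1 * 19^1*37^1 * 67^1*947^1=- 490651117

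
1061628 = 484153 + 577475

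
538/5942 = 269/2971=0.09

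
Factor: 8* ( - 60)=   -  480   =  -  2^5 * 3^1 * 5^1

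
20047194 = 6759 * 2966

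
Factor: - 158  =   - 2^1*79^1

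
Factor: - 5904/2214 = -8/3 = - 2^3*3^( - 1)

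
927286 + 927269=1854555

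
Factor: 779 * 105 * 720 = 58892400 = 2^4*3^3*5^2 * 7^1*19^1 * 41^1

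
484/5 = 484/5 = 96.80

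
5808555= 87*66765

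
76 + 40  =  116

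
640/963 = 640/963 = 0.66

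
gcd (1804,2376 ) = 44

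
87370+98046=185416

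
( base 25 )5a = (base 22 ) 63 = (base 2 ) 10000111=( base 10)135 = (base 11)113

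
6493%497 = 32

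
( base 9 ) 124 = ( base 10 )103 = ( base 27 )3M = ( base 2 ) 1100111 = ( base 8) 147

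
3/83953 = 3/83953 = 0.00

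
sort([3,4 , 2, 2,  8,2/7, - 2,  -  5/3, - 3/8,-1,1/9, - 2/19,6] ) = [-2, - 5/3, - 1, - 3/8, -2/19, 1/9, 2/7,2,  2,3,4,6,8]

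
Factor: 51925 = 5^2 * 31^1*67^1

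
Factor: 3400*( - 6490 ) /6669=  - 22066000/6669 = -2^4*3^( - 3)*5^3*11^1 *13^(  -  1 ) * 17^1*19^(  -  1)*59^1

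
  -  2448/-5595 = 816/1865 = 0.44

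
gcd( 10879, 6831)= 253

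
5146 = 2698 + 2448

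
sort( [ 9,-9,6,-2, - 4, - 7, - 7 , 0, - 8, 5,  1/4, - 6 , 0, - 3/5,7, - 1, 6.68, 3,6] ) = [-9, - 8, - 7, - 7, - 6, - 4, - 2, - 1, - 3/5,  0, 0, 1/4,  3,5,6, 6,6.68,7,9 ]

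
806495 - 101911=704584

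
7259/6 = 7259/6 = 1209.83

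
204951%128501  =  76450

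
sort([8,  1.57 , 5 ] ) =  [ 1.57,5,8]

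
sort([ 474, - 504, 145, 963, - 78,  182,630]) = [  -  504 , - 78, 145, 182,474,630,963]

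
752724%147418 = 15634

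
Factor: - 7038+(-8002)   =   - 2^6*5^1*47^1 =- 15040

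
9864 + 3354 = 13218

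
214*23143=4952602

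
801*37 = 29637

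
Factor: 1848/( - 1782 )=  - 28/27  =  - 2^2*3^( - 3 ) * 7^1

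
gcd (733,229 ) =1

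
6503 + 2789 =9292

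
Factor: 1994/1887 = 2^1*3^( - 1)*17^(- 1 ) *37^( - 1 )*997^1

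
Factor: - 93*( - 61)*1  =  5673 = 3^1*31^1*61^1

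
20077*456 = 9155112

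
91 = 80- - 11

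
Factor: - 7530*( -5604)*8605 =363114822600=2^3*3^2*5^2*251^1*467^1*1721^1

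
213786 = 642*333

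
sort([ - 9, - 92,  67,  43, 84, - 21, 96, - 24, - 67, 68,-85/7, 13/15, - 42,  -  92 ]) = [ - 92, - 92, - 67,  -  42,-24, - 21, - 85/7, -9, 13/15, 43, 67, 68,84,96 ] 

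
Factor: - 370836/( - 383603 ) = 2^2*3^2*11^( - 1 )  *  43^( - 1)*811^ ( - 1 ) * 10301^1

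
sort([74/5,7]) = [7, 74/5 ]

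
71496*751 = 53693496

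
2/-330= - 1/165=-0.01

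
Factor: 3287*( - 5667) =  - 3^1*19^1*173^1*1889^1  =  -18627429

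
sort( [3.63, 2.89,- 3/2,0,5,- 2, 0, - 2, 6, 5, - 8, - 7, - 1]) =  [ - 8,-7, - 2, - 2, - 3/2, - 1,0,0,2.89, 3.63, 5,5, 6] 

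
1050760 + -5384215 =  - 4333455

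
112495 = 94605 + 17890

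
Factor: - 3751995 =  - 3^1 * 5^1 * 13^1 * 71^1*271^1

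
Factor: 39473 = 7^1*5639^1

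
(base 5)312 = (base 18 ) 4A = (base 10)82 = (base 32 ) 2i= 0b1010010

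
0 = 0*668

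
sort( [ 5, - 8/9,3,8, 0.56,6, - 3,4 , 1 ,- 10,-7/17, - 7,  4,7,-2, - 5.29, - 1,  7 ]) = [ - 10,- 7,-5.29, -3, - 2, - 1, - 8/9,-7/17,0.56, 1 , 3, 4,  4, 5,6,  7, 7,8]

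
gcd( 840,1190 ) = 70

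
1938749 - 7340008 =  - 5401259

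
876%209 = 40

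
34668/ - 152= - 229+ 35/38 =-228.08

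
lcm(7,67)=469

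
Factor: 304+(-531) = -227=- 227^1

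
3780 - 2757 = 1023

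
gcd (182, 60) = 2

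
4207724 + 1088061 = 5295785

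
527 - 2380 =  - 1853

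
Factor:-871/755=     -  5^(  -  1 )*13^1 *67^1*151^( - 1 ) 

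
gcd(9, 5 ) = 1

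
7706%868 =762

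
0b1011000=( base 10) 88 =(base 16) 58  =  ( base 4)1120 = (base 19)4C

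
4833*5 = 24165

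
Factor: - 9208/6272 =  - 1151/784 = - 2^( - 4 )*7^(  -  2 )*1151^1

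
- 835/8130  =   - 1 + 1459/1626 = - 0.10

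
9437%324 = 41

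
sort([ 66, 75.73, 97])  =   [66,75.73, 97 ] 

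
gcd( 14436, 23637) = 3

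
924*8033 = 7422492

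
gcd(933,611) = 1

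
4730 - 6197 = -1467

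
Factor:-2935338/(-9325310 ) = 3^1*5^(  -  1 ) * 7^1*47^1*941^(-1) * 991^(-1)*1487^1 =1467669/4662655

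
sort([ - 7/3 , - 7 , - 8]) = [ - 8, - 7, - 7/3] 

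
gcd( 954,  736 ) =2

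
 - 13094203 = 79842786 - 92936989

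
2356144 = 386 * 6104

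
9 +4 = 13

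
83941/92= 83941/92  =  912.40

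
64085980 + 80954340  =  145040320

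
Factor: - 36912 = - 2^4*3^1*769^1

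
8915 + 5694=14609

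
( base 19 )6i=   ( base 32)44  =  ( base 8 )204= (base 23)5h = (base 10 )132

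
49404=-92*(- 537)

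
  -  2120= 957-3077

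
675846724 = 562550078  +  113296646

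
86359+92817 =179176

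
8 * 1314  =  10512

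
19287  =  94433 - 75146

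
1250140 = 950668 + 299472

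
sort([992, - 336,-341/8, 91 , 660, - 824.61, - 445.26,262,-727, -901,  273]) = [ - 901, - 824.61, - 727, - 445.26, - 336, - 341/8,91,  262, 273,660 , 992 ]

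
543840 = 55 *9888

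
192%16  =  0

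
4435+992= 5427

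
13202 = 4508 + 8694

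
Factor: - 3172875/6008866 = -2^( - 1 )*3^1*5^3*61^(  -  1 ) * 8461^1*49253^ (- 1)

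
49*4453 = 218197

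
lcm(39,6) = 78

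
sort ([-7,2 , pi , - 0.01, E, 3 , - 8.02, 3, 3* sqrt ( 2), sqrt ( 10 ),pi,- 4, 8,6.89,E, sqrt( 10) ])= [ - 8.02, - 7, - 4,-0.01, 2, E,E,  3,3, pi, pi, sqrt(10 ), sqrt ( 10), 3*sqrt ( 2 ),6.89,8]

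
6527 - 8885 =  - 2358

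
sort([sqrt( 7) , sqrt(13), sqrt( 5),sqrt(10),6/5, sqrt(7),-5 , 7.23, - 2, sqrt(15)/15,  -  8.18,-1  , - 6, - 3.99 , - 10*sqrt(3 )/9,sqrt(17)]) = [ - 8.18, - 6, - 5,- 3.99, - 2 ,-10 * sqrt( 3)/9 , - 1,sqrt( 15)/15, 6/5,sqrt (5), sqrt(7) , sqrt(7 )  ,  sqrt(10),sqrt(13),sqrt(17), 7.23 ]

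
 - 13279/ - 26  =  510 + 19/26 = 510.73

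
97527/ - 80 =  - 97527/80  =  - 1219.09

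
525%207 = 111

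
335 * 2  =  670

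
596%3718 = 596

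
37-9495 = - 9458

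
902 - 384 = 518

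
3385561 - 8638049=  - 5252488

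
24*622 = 14928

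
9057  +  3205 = 12262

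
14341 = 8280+6061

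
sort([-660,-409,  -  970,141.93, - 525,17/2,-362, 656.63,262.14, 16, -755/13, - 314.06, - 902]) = [ -970, - 902,-660, - 525,  -  409,- 362,-314.06, -755/13,  17/2 , 16,141.93,262.14,656.63]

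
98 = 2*49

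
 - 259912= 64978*( - 4 ) 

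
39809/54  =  39809/54 = 737.20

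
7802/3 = 2600 + 2/3=2600.67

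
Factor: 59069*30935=1827299515 = 5^1*23^1*269^1*59069^1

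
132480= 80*1656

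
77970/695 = 112 + 26/139 = 112.19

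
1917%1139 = 778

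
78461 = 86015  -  7554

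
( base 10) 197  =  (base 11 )16A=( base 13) 122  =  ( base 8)305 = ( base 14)101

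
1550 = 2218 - 668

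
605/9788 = 605/9788 = 0.06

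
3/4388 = 3/4388 = 0.00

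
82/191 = 82/191= 0.43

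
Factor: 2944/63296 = 2/43 = 2^1 * 43^( - 1) 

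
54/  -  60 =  - 9/10 = - 0.90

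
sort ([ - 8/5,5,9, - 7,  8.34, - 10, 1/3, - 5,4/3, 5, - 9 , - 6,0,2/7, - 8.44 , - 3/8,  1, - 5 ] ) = [ - 10, - 9,-8.44, - 7, - 6, - 5, - 5, -8/5, - 3/8,0,2/7, 1/3,1,4/3, 5,5,  8.34,9 ]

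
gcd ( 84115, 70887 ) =1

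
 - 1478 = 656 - 2134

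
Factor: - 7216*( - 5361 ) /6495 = 12894992/2165 = 2^4*5^( - 1)*11^1*41^1*433^( - 1 )*1787^1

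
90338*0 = 0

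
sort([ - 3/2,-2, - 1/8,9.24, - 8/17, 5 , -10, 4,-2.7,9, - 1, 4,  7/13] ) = [  -  10,  -  2.7,-2 ,-3/2, - 1, - 8/17,-1/8 , 7/13,4, 4,5, 9, 9.24 ]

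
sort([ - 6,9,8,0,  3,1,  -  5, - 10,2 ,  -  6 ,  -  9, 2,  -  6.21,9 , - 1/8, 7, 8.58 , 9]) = [  -  10,  -  9 ,-6.21 , - 6,-6 , - 5, - 1/8,0,1 , 2,2, 3, 7,8,8.58, 9,  9, 9]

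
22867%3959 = 3072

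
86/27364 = 43/13682 = 0.00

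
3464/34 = 1732/17=101.88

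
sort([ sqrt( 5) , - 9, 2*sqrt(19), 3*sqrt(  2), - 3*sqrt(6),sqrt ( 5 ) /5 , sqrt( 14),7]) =[  -  9, - 3 * sqrt( 6 ), sqrt(5)/5,sqrt(5 ) , sqrt(14), 3*sqrt( 2),7,2*sqrt(19)]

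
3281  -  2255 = 1026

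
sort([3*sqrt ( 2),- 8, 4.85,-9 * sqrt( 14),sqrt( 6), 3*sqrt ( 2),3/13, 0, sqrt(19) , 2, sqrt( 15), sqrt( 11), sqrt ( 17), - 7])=[ - 9*sqrt( 14) , - 8 ,-7 , 0, 3/13, 2,sqrt( 6) , sqrt( 11 ),  sqrt(15),sqrt( 17 ), 3*sqrt( 2),  3 * sqrt(2),sqrt( 19 ), 4.85 ] 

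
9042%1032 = 786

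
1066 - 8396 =  -  7330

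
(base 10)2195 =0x893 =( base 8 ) 4223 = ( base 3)10000022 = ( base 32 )24j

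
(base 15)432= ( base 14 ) 4B9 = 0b1110110011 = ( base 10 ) 947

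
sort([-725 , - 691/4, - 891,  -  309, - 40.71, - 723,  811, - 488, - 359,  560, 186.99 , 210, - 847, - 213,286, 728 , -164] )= [ - 891, - 847, - 725, - 723, - 488, - 359,- 309,- 213  , - 691/4, - 164,-40.71, 186.99,  210,  286,560,728 , 811]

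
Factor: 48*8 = 2^7 *3^1 = 384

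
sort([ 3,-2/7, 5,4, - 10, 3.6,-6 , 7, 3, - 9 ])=[- 10, - 9,-6,- 2/7,3,3,3.6,  4, 5, 7] 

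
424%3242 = 424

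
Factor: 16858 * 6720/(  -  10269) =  - 2^7*3^(  -  1) * 5^1*163^ ( - 1)*8429^1 = - 5394560/489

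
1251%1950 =1251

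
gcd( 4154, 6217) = 1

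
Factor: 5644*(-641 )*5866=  - 21222038264= -  2^3*7^1*17^1 * 83^1*419^1*641^1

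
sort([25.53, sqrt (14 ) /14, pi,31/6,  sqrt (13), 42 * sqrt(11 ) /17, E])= [ sqrt( 14 )/14, E, pi , sqrt( 13 ), 31/6 , 42*sqrt (11)/17,25.53]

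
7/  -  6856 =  - 7/6856 = - 0.00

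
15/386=15/386 = 0.04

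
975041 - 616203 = 358838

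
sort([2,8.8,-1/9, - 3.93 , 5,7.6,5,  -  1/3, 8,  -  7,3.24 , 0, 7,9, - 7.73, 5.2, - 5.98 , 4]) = [-7.73 , - 7, - 5.98, - 3.93, - 1/3,-1/9,0,2,3.24,4,5,5, 5.2, 7,7.6 , 8, 8.8, 9]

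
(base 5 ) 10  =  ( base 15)5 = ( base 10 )5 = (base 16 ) 5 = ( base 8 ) 5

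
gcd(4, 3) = 1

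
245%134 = 111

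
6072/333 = 18  +  26/111 = 18.23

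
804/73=804/73=11.01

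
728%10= 8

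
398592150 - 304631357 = 93960793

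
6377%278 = 261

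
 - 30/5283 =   -  10/1761 = - 0.01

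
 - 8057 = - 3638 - 4419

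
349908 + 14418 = 364326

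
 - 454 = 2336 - 2790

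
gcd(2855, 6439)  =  1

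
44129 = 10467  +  33662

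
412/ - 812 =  - 103/203=   -0.51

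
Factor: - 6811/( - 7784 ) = 7/8=2^( - 3 )*7^1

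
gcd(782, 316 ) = 2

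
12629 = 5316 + 7313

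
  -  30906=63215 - 94121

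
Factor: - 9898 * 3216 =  - 31831968=- 2^5*3^1*7^2*67^1*101^1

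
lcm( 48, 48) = 48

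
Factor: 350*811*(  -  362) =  -102753700 = - 2^2*5^2*7^1*181^1 * 811^1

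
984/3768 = 41/157 =0.26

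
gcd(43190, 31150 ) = 70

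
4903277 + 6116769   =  11020046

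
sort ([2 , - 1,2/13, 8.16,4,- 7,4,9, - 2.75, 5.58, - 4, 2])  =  [ - 7,  -  4, - 2.75,-1,2/13,2, 2, 4,4,5.58, 8.16, 9]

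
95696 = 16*5981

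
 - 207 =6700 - 6907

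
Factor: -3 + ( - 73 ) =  - 2^2*19^1 = -76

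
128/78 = 1+25/39= 1.64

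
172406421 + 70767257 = 243173678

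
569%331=238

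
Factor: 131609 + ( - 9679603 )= - 2^1*19^1 * 251263^1  =  - 9547994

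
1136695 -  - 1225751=2362446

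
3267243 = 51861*63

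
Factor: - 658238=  - 2^1  *7^1*47017^1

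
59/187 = 59/187 = 0.32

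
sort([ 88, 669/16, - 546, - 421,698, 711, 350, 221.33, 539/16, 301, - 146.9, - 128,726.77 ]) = [ - 546,  -  421,-146.9, - 128 , 539/16, 669/16,88,221.33,301, 350, 698,711,726.77 ]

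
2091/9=697/3 = 232.33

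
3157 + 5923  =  9080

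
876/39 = 292/13 =22.46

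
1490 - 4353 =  - 2863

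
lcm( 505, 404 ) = 2020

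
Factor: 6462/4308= 3/2 = 2^( - 1)*3^1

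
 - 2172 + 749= - 1423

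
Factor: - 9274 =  - 2^1*4637^1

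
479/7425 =479/7425 = 0.06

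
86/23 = 3 + 17/23 = 3.74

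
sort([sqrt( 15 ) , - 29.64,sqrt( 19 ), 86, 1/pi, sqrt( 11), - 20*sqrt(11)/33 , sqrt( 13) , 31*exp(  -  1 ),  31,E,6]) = [ - 29.64,  -  20*sqrt (11)/33, 1/pi,E,sqrt( 11), sqrt (13),sqrt( 15), sqrt( 19), 6, 31*exp(  -  1) , 31  ,  86 ]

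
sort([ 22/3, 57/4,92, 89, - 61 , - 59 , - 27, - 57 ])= [ - 61, - 59, - 57,-27,22/3,57/4,89, 92] 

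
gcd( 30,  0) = 30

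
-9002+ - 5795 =-14797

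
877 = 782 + 95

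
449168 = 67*6704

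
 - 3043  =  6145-9188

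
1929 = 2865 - 936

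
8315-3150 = 5165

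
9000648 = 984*9147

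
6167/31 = 6167/31 =198.94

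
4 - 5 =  - 1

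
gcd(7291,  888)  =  1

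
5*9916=49580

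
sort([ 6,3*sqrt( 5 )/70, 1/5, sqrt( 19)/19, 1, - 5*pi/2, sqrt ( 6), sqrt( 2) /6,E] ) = [ - 5*pi/2,  3*sqrt( 5) /70,1/5, sqrt( 19) /19,sqrt (2)/6, 1, sqrt( 6), E,  6 ] 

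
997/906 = 997/906 = 1.10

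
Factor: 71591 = 13^1*5507^1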